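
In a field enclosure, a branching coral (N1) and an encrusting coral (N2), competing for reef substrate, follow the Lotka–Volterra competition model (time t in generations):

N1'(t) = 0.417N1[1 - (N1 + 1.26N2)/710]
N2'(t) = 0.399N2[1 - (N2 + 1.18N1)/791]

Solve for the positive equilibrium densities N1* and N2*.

N1* ≈ 589, N2* ≈ 96.1

Setting both brackets to zero gives the nullclines N1 + 1.26N2 = 710 and 1.18N1 + N2 = 791.
Substituting N2 = 791 - 1.18N1 into the first: N1(1 - 1.26·1.18) = 710 - 1.26·791.
So N1* = -287/-0.487 = 589, and then N2* = 791 - 1.18·589 = 96.1.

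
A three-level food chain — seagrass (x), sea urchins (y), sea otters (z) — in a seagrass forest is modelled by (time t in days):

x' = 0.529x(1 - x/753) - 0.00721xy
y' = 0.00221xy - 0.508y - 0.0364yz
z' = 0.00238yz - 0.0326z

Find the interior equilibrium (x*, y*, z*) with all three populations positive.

From dz/dt = 0: 0.00238y* = 0.0326, so y* = 13.7.
From dx/dt = 0: 0.529(1 - x*/753) = 0.00721·13.7, giving x* = 753·(1 - 0.187) = 612.
From dy/dt = 0: 0.00221·612 - 0.508 = 0.0364z*, so z* = 0.845/0.0364 = 23.2.

x* ≈ 612, y* ≈ 13.7, z* ≈ 23.2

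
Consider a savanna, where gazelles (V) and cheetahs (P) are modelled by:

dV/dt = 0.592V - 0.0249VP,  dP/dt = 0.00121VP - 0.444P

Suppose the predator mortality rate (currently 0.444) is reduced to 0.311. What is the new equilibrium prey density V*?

At the interior fixed point, setting dP/dt = 0 with P > 0 fixes V* = (predator death rate)/(VP coefficient) — independent of the other coefficients.
With the change, V* = 0.311/0.00121 = 257; it falls from 367.

V* ≈ 257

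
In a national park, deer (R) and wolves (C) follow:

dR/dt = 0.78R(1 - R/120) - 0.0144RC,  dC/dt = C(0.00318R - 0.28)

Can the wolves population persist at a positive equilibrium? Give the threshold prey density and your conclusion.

The predator equation gives dC/dt > 0 only when R > 0.28/0.00318 = 88.1.
Without the predator, R → K = 120. Since 120 > 88.1, the predator can invade and persist.

Threshold R = 88.1; K > 88.1, so yes, the predator persists.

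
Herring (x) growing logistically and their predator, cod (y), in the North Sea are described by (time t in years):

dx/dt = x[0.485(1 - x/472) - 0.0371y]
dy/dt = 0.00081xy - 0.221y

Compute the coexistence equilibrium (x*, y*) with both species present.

From dy/dt = 0 with y > 0: 0.00081x* = 0.221, so x* = 273.
Substitute into dx/dt = 0: 0.485(1 - 273/472) = 0.0371y*.
The bracket is 0.422, giving y* = 0.205/0.0371 = 5.52.

x* ≈ 273, y* ≈ 5.52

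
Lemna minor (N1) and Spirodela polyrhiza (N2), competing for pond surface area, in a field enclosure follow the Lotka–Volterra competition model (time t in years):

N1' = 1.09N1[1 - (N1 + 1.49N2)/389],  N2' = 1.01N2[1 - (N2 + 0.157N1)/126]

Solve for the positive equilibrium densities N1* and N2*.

N1* ≈ 263, N2* ≈ 84.8

Setting both brackets to zero gives the nullclines N1 + 1.49N2 = 389 and 0.157N1 + N2 = 126.
Substituting N2 = 126 - 0.157N1 into the first: N1(1 - 1.49·0.157) = 389 - 1.49·126.
So N1* = 201/0.766 = 263, and then N2* = 126 - 0.157·263 = 84.8.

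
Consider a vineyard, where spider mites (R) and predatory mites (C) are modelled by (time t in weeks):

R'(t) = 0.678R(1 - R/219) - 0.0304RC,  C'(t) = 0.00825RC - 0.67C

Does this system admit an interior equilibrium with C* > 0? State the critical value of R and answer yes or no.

The predator equation gives dC/dt > 0 only when R > 0.67/0.00825 = 81.2.
Without the predator, R → K = 219. Since 219 > 81.2, the predator can invade and persist.

Threshold R = 81.2; K > 81.2, so yes, the predator persists.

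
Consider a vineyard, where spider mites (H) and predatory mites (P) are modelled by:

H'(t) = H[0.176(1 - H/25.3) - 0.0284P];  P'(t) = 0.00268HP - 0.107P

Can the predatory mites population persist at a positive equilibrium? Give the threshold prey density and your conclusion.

The predator equation gives dP/dt > 0 only when H > 0.107/0.00268 = 39.9.
Without the predator, H → K = 25.3. Since 25.3 < 39.9, the predator cannot invade.

Threshold H = 39.9; K < 39.9, so no, the predator goes extinct.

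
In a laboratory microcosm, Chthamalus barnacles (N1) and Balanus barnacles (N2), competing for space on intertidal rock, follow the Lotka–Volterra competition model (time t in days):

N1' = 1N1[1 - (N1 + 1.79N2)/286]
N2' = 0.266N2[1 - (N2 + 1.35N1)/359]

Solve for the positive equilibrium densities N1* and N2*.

Setting both brackets to zero gives the nullclines N1 + 1.79N2 = 286 and 1.35N1 + N2 = 359.
Substituting N2 = 359 - 1.35N1 into the first: N1(1 - 1.79·1.35) = 286 - 1.79·359.
So N1* = -357/-1.42 = 252, and then N2* = 359 - 1.35·252 = 19.1.

N1* ≈ 252, N2* ≈ 19.1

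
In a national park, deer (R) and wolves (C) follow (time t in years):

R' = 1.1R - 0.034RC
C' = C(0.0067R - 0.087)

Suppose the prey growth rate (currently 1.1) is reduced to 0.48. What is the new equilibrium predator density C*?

At the interior fixed point, setting dR/dt = 0 with R > 0 fixes C* = (prey growth rate)/(RC coefficient) — independent of the other coefficients.
With the change, C* = 0.48/0.034 = 14.1; it falls from 32.4.

C* ≈ 14.1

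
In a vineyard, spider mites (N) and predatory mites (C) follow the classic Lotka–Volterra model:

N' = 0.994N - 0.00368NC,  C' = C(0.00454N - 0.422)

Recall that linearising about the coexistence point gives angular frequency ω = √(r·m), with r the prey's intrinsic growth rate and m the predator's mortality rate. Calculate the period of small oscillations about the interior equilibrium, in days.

T ≈ 9.7 days

Here r = 0.994 and m = 0.422, so r·m = 0.419.
ω = √0.419 = 0.648 per day, hence T = 2π/ω ≈ 9.7 days.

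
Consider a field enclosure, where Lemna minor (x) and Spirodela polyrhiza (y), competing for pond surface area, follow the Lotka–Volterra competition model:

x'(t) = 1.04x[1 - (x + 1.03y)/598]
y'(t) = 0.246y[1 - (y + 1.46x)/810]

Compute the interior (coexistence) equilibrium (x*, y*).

x* ≈ 469, y* ≈ 125

Setting both brackets to zero gives the nullclines x + 1.03y = 598 and 1.46x + y = 810.
Substituting y = 810 - 1.46x into the first: x(1 - 1.03·1.46) = 598 - 1.03·810.
So x* = -236/-0.504 = 469, and then y* = 810 - 1.46·469 = 125.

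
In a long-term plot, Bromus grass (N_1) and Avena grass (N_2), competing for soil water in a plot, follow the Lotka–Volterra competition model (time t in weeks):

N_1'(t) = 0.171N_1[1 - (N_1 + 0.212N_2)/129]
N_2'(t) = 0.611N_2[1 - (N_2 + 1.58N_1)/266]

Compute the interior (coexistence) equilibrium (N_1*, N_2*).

N_1* ≈ 109, N_2* ≈ 93.5

Setting both brackets to zero gives the nullclines N_1 + 0.212N_2 = 129 and 1.58N_1 + N_2 = 266.
Substituting N_2 = 266 - 1.58N_1 into the first: N_1(1 - 0.212·1.58) = 129 - 0.212·266.
So N_1* = 72.6/0.665 = 109, and then N_2* = 266 - 1.58·109 = 93.5.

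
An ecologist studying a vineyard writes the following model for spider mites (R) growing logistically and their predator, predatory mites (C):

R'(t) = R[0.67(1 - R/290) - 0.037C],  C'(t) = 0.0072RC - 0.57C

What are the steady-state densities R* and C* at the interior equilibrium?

From dC/dt = 0 with C > 0: 0.0072R* = 0.57, so R* = 79.2.
Substitute into dR/dt = 0: 0.67(1 - 79.2/290) = 0.037C*.
The bracket is 0.727, giving C* = 0.487/0.037 = 13.2.

R* ≈ 79.2, C* ≈ 13.2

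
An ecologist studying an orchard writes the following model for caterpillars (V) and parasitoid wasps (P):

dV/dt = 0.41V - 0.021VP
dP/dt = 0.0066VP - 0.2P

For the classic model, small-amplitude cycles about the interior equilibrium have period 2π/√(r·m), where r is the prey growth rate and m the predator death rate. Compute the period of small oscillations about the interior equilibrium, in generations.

T ≈ 21.9 generations

Here r = 0.41 and m = 0.2, so r·m = 0.082.
ω = √0.082 = 0.286 per generation, hence T = 2π/ω ≈ 21.9 generations.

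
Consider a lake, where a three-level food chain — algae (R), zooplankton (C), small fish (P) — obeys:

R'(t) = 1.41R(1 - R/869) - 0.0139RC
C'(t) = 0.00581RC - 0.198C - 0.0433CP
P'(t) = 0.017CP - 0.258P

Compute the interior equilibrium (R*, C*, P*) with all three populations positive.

R* ≈ 739, C* ≈ 15.2, P* ≈ 94.6

From dP/dt = 0: 0.017C* = 0.258, so C* = 15.2.
From dR/dt = 0: 1.41(1 - R*/869) = 0.0139·15.2, giving R* = 869·(1 - 0.15) = 739.
From dC/dt = 0: 0.00581·739 - 0.198 = 0.0433P*, so P* = 4.1/0.0433 = 94.6.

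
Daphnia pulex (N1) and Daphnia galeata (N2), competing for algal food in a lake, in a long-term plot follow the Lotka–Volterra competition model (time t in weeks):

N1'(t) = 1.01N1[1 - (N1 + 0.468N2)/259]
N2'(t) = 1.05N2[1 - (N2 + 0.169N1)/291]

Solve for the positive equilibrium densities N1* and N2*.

Setting both brackets to zero gives the nullclines N1 + 0.468N2 = 259 and 0.169N1 + N2 = 291.
Substituting N2 = 291 - 0.169N1 into the first: N1(1 - 0.468·0.169) = 259 - 0.468·291.
So N1* = 123/0.921 = 133, and then N2* = 291 - 0.169·133 = 268.

N1* ≈ 133, N2* ≈ 268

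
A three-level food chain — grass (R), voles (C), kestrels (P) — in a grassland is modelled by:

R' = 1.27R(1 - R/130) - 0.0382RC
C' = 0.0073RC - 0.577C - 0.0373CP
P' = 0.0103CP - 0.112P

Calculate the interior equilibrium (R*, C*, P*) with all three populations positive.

R* ≈ 87.5, C* ≈ 10.9, P* ≈ 1.65

From dP/dt = 0: 0.0103C* = 0.112, so C* = 10.9.
From dR/dt = 0: 1.27(1 - R*/130) = 0.0382·10.9, giving R* = 130·(1 - 0.327) = 87.5.
From dC/dt = 0: 0.0073·87.5 - 0.577 = 0.0373P*, so P* = 0.0616/0.0373 = 1.65.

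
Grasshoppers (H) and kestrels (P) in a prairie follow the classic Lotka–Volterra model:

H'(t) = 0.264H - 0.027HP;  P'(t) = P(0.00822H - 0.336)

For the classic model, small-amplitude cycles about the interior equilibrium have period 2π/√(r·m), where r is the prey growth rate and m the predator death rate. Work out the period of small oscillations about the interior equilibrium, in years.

T ≈ 21.1 years

Here r = 0.264 and m = 0.336, so r·m = 0.0887.
ω = √0.0887 = 0.298 per year, hence T = 2π/ω ≈ 21.1 years.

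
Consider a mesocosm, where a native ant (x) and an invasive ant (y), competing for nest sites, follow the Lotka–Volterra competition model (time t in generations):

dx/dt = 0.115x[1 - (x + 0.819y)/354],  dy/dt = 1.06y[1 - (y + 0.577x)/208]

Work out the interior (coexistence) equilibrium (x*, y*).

x* ≈ 348, y* ≈ 7.09

Setting both brackets to zero gives the nullclines x + 0.819y = 354 and 0.577x + y = 208.
Substituting y = 208 - 0.577x into the first: x(1 - 0.819·0.577) = 354 - 0.819·208.
So x* = 184/0.527 = 348, and then y* = 208 - 0.577·348 = 7.09.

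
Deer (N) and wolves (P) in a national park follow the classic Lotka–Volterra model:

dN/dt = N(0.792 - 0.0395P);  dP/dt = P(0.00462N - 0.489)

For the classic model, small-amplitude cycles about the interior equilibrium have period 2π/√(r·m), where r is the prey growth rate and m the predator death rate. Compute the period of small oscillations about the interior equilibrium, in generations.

Here r = 0.792 and m = 0.489, so r·m = 0.387.
ω = √0.387 = 0.622 per generation, hence T = 2π/ω ≈ 10.1 generations.

T ≈ 10.1 generations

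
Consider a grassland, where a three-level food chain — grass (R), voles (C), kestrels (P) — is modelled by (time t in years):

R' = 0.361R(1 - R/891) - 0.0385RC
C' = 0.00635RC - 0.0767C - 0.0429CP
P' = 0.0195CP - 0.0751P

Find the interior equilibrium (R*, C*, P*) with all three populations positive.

R* ≈ 525, C* ≈ 3.85, P* ≈ 75.9

From dP/dt = 0: 0.0195C* = 0.0751, so C* = 3.85.
From dR/dt = 0: 0.361(1 - R*/891) = 0.0385·3.85, giving R* = 891·(1 - 0.411) = 525.
From dC/dt = 0: 0.00635·525 - 0.0767 = 0.0429P*, so P* = 3.26/0.0429 = 75.9.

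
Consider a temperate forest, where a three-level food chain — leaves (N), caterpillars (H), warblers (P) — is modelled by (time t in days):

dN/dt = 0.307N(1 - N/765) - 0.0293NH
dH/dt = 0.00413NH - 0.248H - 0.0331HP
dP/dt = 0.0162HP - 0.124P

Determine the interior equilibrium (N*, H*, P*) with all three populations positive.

N* ≈ 206, H* ≈ 7.65, P* ≈ 18.2

From dP/dt = 0: 0.0162H* = 0.124, so H* = 7.65.
From dN/dt = 0: 0.307(1 - N*/765) = 0.0293·7.65, giving N* = 765·(1 - 0.731) = 206.
From dH/dt = 0: 0.00413·206 - 0.248 = 0.0331P*, so P* = 0.603/0.0331 = 18.2.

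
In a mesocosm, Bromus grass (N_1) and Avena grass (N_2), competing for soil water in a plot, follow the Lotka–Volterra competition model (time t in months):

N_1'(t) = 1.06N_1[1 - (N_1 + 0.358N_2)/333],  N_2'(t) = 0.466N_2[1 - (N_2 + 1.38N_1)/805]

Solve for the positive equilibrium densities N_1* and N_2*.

Setting both brackets to zero gives the nullclines N_1 + 0.358N_2 = 333 and 1.38N_1 + N_2 = 805.
Substituting N_2 = 805 - 1.38N_1 into the first: N_1(1 - 0.358·1.38) = 333 - 0.358·805.
So N_1* = 44.8/0.506 = 88.6, and then N_2* = 805 - 1.38·88.6 = 683.

N_1* ≈ 88.6, N_2* ≈ 683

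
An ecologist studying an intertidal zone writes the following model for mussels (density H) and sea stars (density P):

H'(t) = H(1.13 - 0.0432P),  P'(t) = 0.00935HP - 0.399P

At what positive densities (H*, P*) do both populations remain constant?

H* ≈ 42.7, P* ≈ 26.2

Set dP/dt = 0 with P > 0: 0.00935H - 0.399 = 0, so H* = 0.399/0.00935 = 42.7.
Set dH/dt = 0 with H > 0: 1.13 - 0.0432P = 0, so P* = 1.13/0.0432 = 26.2.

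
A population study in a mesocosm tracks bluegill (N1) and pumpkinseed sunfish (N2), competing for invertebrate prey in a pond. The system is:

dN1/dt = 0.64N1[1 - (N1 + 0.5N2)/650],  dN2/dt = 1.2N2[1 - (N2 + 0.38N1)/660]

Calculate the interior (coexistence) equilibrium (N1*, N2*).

N1* ≈ 395, N2* ≈ 510

Setting both brackets to zero gives the nullclines N1 + 0.5N2 = 650 and 0.38N1 + N2 = 660.
Substituting N2 = 660 - 0.38N1 into the first: N1(1 - 0.5·0.38) = 650 - 0.5·660.
So N1* = 320/0.81 = 395, and then N2* = 660 - 0.38·395 = 510.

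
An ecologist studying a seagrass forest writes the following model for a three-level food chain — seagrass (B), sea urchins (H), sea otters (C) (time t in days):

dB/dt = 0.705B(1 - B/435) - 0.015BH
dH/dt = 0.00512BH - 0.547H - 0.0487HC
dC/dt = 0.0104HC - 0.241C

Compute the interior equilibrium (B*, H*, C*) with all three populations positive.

From dC/dt = 0: 0.0104H* = 0.241, so H* = 23.2.
From dB/dt = 0: 0.705(1 - B*/435) = 0.015·23.2, giving B* = 435·(1 - 0.493) = 221.
From dH/dt = 0: 0.00512·221 - 0.547 = 0.0487C*, so C* = 0.582/0.0487 = 12.

B* ≈ 221, H* ≈ 23.2, C* ≈ 12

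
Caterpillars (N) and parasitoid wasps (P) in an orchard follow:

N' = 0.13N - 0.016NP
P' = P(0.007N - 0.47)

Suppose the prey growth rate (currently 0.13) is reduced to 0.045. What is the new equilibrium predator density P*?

P* ≈ 2.81

At the interior fixed point, setting dN/dt = 0 with N > 0 fixes P* = (prey growth rate)/(NP coefficient) — independent of the other coefficients.
With the change, P* = 0.045/0.016 = 2.81; it falls from 8.12.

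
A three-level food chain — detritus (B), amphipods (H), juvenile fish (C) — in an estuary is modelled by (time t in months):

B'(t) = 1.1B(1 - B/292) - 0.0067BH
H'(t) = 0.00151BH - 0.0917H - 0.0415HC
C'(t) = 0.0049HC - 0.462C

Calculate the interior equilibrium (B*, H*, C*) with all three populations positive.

From dC/dt = 0: 0.0049H* = 0.462, so H* = 94.3.
From dB/dt = 0: 1.1(1 - B*/292) = 0.0067·94.3, giving B* = 292·(1 - 0.574) = 124.
From dH/dt = 0: 0.00151·124 - 0.0917 = 0.0415C*, so C* = 0.096/0.0415 = 2.31.

B* ≈ 124, H* ≈ 94.3, C* ≈ 2.31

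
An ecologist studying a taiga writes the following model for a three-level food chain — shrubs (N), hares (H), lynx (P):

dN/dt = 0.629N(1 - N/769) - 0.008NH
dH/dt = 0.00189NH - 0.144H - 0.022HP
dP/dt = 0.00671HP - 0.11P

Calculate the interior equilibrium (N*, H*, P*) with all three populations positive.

N* ≈ 609, H* ≈ 16.4, P* ≈ 45.7

From dP/dt = 0: 0.00671H* = 0.11, so H* = 16.4.
From dN/dt = 0: 0.629(1 - N*/769) = 0.008·16.4, giving N* = 769·(1 - 0.209) = 609.
From dH/dt = 0: 0.00189·609 - 0.144 = 0.022P*, so P* = 1.01/0.022 = 45.7.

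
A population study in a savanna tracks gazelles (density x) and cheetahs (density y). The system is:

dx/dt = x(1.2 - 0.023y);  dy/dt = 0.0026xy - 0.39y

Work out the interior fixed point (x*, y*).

x* ≈ 150, y* ≈ 52.2

Set dy/dt = 0 with y > 0: 0.0026x - 0.39 = 0, so x* = 0.39/0.0026 = 150.
Set dx/dt = 0 with x > 0: 1.2 - 0.023y = 0, so y* = 1.2/0.023 = 52.2.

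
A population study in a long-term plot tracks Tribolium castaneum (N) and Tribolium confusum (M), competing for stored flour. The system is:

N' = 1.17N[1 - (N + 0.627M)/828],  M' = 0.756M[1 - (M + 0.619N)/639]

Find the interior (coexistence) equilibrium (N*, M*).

Setting both brackets to zero gives the nullclines N + 0.627M = 828 and 0.619N + M = 639.
Substituting M = 639 - 0.619N into the first: N(1 - 0.627·0.619) = 828 - 0.627·639.
So N* = 427/0.612 = 698, and then M* = 639 - 0.619·698 = 207.

N* ≈ 698, M* ≈ 207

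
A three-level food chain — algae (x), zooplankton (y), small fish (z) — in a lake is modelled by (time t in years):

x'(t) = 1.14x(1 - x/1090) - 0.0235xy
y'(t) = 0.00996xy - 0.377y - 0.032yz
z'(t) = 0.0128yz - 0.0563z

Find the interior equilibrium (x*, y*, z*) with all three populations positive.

From dz/dt = 0: 0.0128y* = 0.0563, so y* = 4.4.
From dx/dt = 0: 1.14(1 - x*/1090) = 0.0235·4.4, giving x* = 1090·(1 - 0.0907) = 991.
From dy/dt = 0: 0.00996·991 - 0.377 = 0.032z*, so z* = 9.5/0.032 = 297.

x* ≈ 991, y* ≈ 4.4, z* ≈ 297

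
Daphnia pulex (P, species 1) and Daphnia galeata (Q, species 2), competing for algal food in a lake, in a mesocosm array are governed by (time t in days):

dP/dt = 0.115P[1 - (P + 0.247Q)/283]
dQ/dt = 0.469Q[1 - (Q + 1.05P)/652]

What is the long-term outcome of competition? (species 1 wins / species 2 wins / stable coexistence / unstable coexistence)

Compare the nullcline intercepts: K1/α12 = 283/0.247 = 1150 > K2 = 652; K2/α21 = 652/1.05 = 621 > K1 = 283.
Since both inequalities hold, each species can invade when rare, so the interior equilibrium is stable.

stable coexistence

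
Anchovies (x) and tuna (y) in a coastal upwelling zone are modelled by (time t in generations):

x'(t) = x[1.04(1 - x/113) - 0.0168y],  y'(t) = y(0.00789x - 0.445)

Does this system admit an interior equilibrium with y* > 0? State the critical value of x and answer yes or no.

Threshold x = 56.4; K > 56.4, so yes, the predator persists.

The predator equation gives dy/dt > 0 only when x > 0.445/0.00789 = 56.4.
Without the predator, x → K = 113. Since 113 > 56.4, the predator can invade and persist.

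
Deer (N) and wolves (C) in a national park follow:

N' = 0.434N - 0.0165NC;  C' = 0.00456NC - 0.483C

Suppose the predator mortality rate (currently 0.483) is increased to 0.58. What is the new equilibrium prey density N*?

At the interior fixed point, setting dC/dt = 0 with C > 0 fixes N* = (predator death rate)/(NC coefficient) — independent of the other coefficients.
With the change, N* = 0.58/0.00456 = 127; it rises from 106.

N* ≈ 127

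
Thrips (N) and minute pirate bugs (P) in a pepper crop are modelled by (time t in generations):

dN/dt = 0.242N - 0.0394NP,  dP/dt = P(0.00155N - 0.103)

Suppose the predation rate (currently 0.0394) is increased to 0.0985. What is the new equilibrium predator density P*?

At the interior fixed point, setting dN/dt = 0 with N > 0 fixes P* = (prey growth rate)/(NP coefficient) — independent of the other coefficients.
With the change, P* = 0.242/0.0985 = 2.46; it falls from 6.14.

P* ≈ 2.46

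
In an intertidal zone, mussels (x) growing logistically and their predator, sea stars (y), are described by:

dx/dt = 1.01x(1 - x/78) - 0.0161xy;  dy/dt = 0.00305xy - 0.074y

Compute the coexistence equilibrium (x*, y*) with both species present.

From dy/dt = 0 with y > 0: 0.00305x* = 0.074, so x* = 24.3.
Substitute into dx/dt = 0: 1.01(1 - 24.3/78) = 0.0161y*.
The bracket is 0.689, giving y* = 0.696/0.0161 = 43.2.

x* ≈ 24.3, y* ≈ 43.2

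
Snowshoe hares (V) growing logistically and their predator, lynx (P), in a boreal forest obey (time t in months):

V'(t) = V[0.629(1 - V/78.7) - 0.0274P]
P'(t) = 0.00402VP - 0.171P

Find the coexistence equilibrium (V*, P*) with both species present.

V* ≈ 42.5, P* ≈ 10.5

From dP/dt = 0 with P > 0: 0.00402V* = 0.171, so V* = 42.5.
Substitute into dV/dt = 0: 0.629(1 - 42.5/78.7) = 0.0274P*.
The bracket is 0.46, giving P* = 0.289/0.0274 = 10.5.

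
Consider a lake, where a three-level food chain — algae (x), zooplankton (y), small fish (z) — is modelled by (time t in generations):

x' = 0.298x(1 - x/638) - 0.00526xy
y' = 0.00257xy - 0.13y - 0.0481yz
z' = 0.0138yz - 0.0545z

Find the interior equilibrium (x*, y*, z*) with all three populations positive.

From dz/dt = 0: 0.0138y* = 0.0545, so y* = 3.95.
From dx/dt = 0: 0.298(1 - x*/638) = 0.00526·3.95, giving x* = 638·(1 - 0.0697) = 594.
From dy/dt = 0: 0.00257·594 - 0.13 = 0.0481z*, so z* = 1.4/0.0481 = 29.

x* ≈ 594, y* ≈ 3.95, z* ≈ 29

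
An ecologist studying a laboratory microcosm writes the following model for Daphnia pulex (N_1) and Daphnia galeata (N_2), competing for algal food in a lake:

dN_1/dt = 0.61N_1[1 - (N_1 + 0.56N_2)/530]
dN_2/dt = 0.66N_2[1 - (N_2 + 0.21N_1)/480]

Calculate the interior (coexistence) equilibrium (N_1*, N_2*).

N_1* ≈ 296, N_2* ≈ 418

Setting both brackets to zero gives the nullclines N_1 + 0.56N_2 = 530 and 0.21N_1 + N_2 = 480.
Substituting N_2 = 480 - 0.21N_1 into the first: N_1(1 - 0.56·0.21) = 530 - 0.56·480.
So N_1* = 261/0.882 = 296, and then N_2* = 480 - 0.21·296 = 418.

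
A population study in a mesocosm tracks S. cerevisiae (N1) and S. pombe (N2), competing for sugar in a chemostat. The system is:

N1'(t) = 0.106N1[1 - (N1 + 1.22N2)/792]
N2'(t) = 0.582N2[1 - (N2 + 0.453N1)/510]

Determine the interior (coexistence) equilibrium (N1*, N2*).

N1* ≈ 380, N2* ≈ 338

Setting both brackets to zero gives the nullclines N1 + 1.22N2 = 792 and 0.453N1 + N2 = 510.
Substituting N2 = 510 - 0.453N1 into the first: N1(1 - 1.22·0.453) = 792 - 1.22·510.
So N1* = 170/0.447 = 380, and then N2* = 510 - 0.453·380 = 338.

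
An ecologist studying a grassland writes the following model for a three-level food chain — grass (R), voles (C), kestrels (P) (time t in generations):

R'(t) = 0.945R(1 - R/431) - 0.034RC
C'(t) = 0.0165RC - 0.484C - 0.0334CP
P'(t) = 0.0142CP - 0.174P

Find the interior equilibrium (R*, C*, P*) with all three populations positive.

R* ≈ 241, C* ≈ 12.3, P* ≈ 105

From dP/dt = 0: 0.0142C* = 0.174, so C* = 12.3.
From dR/dt = 0: 0.945(1 - R*/431) = 0.034·12.3, giving R* = 431·(1 - 0.441) = 241.
From dC/dt = 0: 0.0165·241 - 0.484 = 0.0334P*, so P* = 3.49/0.0334 = 105.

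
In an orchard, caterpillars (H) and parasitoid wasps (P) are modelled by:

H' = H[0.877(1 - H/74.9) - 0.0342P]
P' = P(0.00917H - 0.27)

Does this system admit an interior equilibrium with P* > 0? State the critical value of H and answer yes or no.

The predator equation gives dP/dt > 0 only when H > 0.27/0.00917 = 29.4.
Without the predator, H → K = 74.9. Since 74.9 > 29.4, the predator can invade and persist.

Threshold H = 29.4; K > 29.4, so yes, the predator persists.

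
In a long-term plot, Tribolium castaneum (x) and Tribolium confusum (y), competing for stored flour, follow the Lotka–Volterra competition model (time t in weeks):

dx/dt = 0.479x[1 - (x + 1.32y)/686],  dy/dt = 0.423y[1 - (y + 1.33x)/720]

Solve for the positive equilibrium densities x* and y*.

Setting both brackets to zero gives the nullclines x + 1.32y = 686 and 1.33x + y = 720.
Substituting y = 720 - 1.33x into the first: x(1 - 1.32·1.33) = 686 - 1.32·720.
So x* = -264/-0.756 = 350, and then y* = 720 - 1.33·350 = 255.

x* ≈ 350, y* ≈ 255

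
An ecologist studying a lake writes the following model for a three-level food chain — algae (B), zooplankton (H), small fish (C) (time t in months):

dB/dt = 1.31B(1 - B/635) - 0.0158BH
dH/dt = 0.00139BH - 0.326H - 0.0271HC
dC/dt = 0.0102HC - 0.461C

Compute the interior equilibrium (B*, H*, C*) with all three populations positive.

From dC/dt = 0: 0.0102H* = 0.461, so H* = 45.2.
From dB/dt = 0: 1.31(1 - B*/635) = 0.0158·45.2, giving B* = 635·(1 - 0.545) = 289.
From dH/dt = 0: 0.00139·289 - 0.326 = 0.0271C*, so C* = 0.0755/0.0271 = 2.79.

B* ≈ 289, H* ≈ 45.2, C* ≈ 2.79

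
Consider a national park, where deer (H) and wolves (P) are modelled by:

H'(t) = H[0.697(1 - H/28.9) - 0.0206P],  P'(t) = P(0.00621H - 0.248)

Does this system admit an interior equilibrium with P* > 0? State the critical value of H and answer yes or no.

The predator equation gives dP/dt > 0 only when H > 0.248/0.00621 = 39.9.
Without the predator, H → K = 28.9. Since 28.9 < 39.9, the predator cannot invade.

Threshold H = 39.9; K < 39.9, so no, the predator goes extinct.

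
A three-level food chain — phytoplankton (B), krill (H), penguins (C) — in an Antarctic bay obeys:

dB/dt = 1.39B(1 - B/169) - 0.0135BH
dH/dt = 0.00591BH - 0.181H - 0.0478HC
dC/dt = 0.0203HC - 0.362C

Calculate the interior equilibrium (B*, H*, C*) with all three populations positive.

From dC/dt = 0: 0.0203H* = 0.362, so H* = 17.8.
From dB/dt = 0: 1.39(1 - B*/169) = 0.0135·17.8, giving B* = 169·(1 - 0.173) = 140.
From dH/dt = 0: 0.00591·140 - 0.181 = 0.0478C*, so C* = 0.645/0.0478 = 13.5.

B* ≈ 140, H* ≈ 17.8, C* ≈ 13.5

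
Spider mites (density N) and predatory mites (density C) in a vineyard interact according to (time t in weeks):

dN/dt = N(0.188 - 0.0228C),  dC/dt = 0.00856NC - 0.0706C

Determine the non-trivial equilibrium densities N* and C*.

N* ≈ 8.25, C* ≈ 8.25

Set dC/dt = 0 with C > 0: 0.00856N - 0.0706 = 0, so N* = 0.0706/0.00856 = 8.25.
Set dN/dt = 0 with N > 0: 0.188 - 0.0228C = 0, so C* = 0.188/0.0228 = 8.25.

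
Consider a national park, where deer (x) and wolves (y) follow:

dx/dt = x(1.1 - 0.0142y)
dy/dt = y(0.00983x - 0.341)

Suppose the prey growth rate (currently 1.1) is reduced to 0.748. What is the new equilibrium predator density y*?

y* ≈ 52.7

At the interior fixed point, setting dx/dt = 0 with x > 0 fixes y* = (prey growth rate)/(xy coefficient) — independent of the other coefficients.
With the change, y* = 0.748/0.0142 = 52.7; it falls from 77.5.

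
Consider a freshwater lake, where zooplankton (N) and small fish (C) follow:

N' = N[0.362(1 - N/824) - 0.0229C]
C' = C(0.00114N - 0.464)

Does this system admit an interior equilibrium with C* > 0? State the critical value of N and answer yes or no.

Threshold N = 407; K > 407, so yes, the predator persists.

The predator equation gives dC/dt > 0 only when N > 0.464/0.00114 = 407.
Without the predator, N → K = 824. Since 824 > 407, the predator can invade and persist.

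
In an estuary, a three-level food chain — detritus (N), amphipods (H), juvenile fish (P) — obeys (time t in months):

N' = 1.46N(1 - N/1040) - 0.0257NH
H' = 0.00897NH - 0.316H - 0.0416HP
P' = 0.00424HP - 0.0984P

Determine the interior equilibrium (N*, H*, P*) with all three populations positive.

From dP/dt = 0: 0.00424H* = 0.0984, so H* = 23.2.
From dN/dt = 0: 1.46(1 - N*/1040) = 0.0257·23.2, giving N* = 1040·(1 - 0.409) = 615.
From dH/dt = 0: 0.00897·615 - 0.316 = 0.0416P*, so P* = 5.2/0.0416 = 125.

N* ≈ 615, H* ≈ 23.2, P* ≈ 125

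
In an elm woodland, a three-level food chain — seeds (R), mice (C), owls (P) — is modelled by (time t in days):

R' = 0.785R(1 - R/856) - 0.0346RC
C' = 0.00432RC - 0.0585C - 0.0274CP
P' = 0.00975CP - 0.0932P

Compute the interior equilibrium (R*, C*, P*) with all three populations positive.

From dP/dt = 0: 0.00975C* = 0.0932, so C* = 9.56.
From dR/dt = 0: 0.785(1 - R*/856) = 0.0346·9.56, giving R* = 856·(1 - 0.421) = 495.
From dC/dt = 0: 0.00432·495 - 0.0585 = 0.0274P*, so P* = 2.08/0.0274 = 76.

R* ≈ 495, C* ≈ 9.56, P* ≈ 76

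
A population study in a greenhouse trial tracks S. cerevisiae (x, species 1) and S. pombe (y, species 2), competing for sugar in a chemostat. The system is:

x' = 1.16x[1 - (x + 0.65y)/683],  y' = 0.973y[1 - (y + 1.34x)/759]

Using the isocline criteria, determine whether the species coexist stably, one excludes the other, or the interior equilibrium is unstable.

Compare the nullcline intercepts: K1/α12 = 683/0.65 = 1050 > K2 = 759; K2/α21 = 759/1.34 = 566 < K1 = 683.
Since the inequalities point opposite ways, species 1 can invade but species 2 cannot.

species 1 excludes species 2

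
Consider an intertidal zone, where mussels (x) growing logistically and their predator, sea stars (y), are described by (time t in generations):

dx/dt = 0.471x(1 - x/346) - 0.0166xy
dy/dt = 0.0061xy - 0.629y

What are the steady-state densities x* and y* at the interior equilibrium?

x* ≈ 103, y* ≈ 19.9

From dy/dt = 0 with y > 0: 0.0061x* = 0.629, so x* = 103.
Substitute into dx/dt = 0: 0.471(1 - 103/346) = 0.0166y*.
The bracket is 0.702, giving y* = 0.331/0.0166 = 19.9.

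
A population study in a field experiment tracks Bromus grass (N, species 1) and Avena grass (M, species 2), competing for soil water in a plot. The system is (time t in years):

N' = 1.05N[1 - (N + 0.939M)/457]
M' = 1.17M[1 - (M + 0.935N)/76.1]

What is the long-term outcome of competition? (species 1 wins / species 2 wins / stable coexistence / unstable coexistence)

species 1 excludes species 2

Compare the nullcline intercepts: K1/α12 = 457/0.939 = 487 > K2 = 76.1; K2/α21 = 76.1/0.935 = 81.4 < K1 = 457.
Since the inequalities point opposite ways, species 1 can invade but species 2 cannot.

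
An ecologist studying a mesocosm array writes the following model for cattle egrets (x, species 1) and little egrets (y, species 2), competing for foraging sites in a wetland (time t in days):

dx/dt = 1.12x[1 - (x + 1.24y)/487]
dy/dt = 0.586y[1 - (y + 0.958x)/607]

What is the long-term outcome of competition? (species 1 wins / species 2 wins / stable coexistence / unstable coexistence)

species 2 excludes species 1

Compare the nullcline intercepts: K1/α12 = 487/1.24 = 393 < K2 = 607; K2/α21 = 607/0.958 = 634 > K1 = 487.
Since the inequalities point opposite ways, species 2 can invade but species 1 cannot.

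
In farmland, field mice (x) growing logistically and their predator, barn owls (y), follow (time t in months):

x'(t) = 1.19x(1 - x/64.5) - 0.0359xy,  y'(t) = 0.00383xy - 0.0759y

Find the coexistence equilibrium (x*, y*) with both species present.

From dy/dt = 0 with y > 0: 0.00383x* = 0.0759, so x* = 19.8.
Substitute into dx/dt = 0: 1.19(1 - 19.8/64.5) = 0.0359y*.
The bracket is 0.693, giving y* = 0.824/0.0359 = 23.

x* ≈ 19.8, y* ≈ 23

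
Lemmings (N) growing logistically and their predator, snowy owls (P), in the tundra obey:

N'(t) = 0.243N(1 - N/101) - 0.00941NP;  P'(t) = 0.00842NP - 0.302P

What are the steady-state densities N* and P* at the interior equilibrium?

From dP/dt = 0 with P > 0: 0.00842N* = 0.302, so N* = 35.9.
Substitute into dN/dt = 0: 0.243(1 - 35.9/101) = 0.00941P*.
The bracket is 0.645, giving P* = 0.157/0.00941 = 16.7.

N* ≈ 35.9, P* ≈ 16.7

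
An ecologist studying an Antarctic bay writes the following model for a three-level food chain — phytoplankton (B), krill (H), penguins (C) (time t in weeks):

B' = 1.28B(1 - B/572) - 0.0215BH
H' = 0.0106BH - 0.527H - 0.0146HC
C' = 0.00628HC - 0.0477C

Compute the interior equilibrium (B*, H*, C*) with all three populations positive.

B* ≈ 499, H* ≈ 7.6, C* ≈ 326

From dC/dt = 0: 0.00628H* = 0.0477, so H* = 7.6.
From dB/dt = 0: 1.28(1 - B*/572) = 0.0215·7.6, giving B* = 572·(1 - 0.128) = 499.
From dH/dt = 0: 0.0106·499 - 0.527 = 0.0146C*, so C* = 4.76/0.0146 = 326.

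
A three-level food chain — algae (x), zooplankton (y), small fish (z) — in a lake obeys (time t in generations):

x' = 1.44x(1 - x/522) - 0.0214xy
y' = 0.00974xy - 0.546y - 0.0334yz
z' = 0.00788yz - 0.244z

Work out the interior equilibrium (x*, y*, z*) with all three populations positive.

x* ≈ 282, y* ≈ 31, z* ≈ 65.8

From dz/dt = 0: 0.00788y* = 0.244, so y* = 31.
From dx/dt = 0: 1.44(1 - x*/522) = 0.0214·31, giving x* = 522·(1 - 0.46) = 282.
From dy/dt = 0: 0.00974·282 - 0.546 = 0.0334z*, so z* = 2.2/0.0334 = 65.8.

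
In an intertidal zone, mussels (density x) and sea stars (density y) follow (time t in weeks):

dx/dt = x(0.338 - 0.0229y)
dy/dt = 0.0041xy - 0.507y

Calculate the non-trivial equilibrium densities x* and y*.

Set dy/dt = 0 with y > 0: 0.0041x - 0.507 = 0, so x* = 0.507/0.0041 = 124.
Set dx/dt = 0 with x > 0: 0.338 - 0.0229y = 0, so y* = 0.338/0.0229 = 14.8.

x* ≈ 124, y* ≈ 14.8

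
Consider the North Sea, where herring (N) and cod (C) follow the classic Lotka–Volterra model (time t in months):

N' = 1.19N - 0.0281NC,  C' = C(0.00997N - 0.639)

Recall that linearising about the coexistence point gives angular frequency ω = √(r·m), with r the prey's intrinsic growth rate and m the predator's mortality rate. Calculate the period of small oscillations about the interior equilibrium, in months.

Here r = 1.19 and m = 0.639, so r·m = 0.76.
ω = √0.76 = 0.872 per month, hence T = 2π/ω ≈ 7.21 months.

T ≈ 7.21 months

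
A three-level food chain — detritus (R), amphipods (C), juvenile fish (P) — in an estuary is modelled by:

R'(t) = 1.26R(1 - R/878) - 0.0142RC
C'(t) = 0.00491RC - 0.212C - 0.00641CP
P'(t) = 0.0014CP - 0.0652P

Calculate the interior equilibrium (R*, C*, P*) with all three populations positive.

R* ≈ 417, C* ≈ 46.6, P* ≈ 286

From dP/dt = 0: 0.0014C* = 0.0652, so C* = 46.6.
From dR/dt = 0: 1.26(1 - R*/878) = 0.0142·46.6, giving R* = 878·(1 - 0.525) = 417.
From dC/dt = 0: 0.00491·417 - 0.212 = 0.00641P*, so P* = 1.84/0.00641 = 286.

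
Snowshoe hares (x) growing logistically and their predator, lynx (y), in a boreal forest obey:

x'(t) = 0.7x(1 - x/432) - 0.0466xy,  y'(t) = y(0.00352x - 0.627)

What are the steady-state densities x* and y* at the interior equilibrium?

x* ≈ 178, y* ≈ 8.83

From dy/dt = 0 with y > 0: 0.00352x* = 0.627, so x* = 178.
Substitute into dx/dt = 0: 0.7(1 - 178/432) = 0.0466y*.
The bracket is 0.588, giving y* = 0.411/0.0466 = 8.83.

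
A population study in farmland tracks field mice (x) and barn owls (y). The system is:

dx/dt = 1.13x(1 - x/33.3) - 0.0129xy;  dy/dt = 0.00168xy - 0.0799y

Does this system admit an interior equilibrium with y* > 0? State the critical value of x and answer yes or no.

Threshold x = 47.6; K < 47.6, so no, the predator goes extinct.

The predator equation gives dy/dt > 0 only when x > 0.0799/0.00168 = 47.6.
Without the predator, x → K = 33.3. Since 33.3 < 47.6, the predator cannot invade.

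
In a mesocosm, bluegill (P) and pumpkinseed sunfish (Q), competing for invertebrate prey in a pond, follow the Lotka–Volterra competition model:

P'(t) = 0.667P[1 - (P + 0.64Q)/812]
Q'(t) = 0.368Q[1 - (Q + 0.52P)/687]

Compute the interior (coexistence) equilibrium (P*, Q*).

P* ≈ 558, Q* ≈ 397

Setting both brackets to zero gives the nullclines P + 0.64Q = 812 and 0.52P + Q = 687.
Substituting Q = 687 - 0.52P into the first: P(1 - 0.64·0.52) = 812 - 0.64·687.
So P* = 372/0.667 = 558, and then Q* = 687 - 0.52·558 = 397.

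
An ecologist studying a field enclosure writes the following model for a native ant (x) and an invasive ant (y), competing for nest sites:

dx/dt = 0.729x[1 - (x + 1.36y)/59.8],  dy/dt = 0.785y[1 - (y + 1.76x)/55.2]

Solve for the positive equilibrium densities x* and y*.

Setting both brackets to zero gives the nullclines x + 1.36y = 59.8 and 1.76x + y = 55.2.
Substituting y = 55.2 - 1.76x into the first: x(1 - 1.36·1.76) = 59.8 - 1.36·55.2.
So x* = -15.3/-1.39 = 11, and then y* = 55.2 - 1.76·11 = 35.9.

x* ≈ 11, y* ≈ 35.9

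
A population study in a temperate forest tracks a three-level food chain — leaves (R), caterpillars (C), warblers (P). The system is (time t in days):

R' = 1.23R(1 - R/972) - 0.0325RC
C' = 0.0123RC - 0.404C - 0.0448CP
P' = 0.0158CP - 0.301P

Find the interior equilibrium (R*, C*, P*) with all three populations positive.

R* ≈ 483, C* ≈ 19.1, P* ≈ 124

From dP/dt = 0: 0.0158C* = 0.301, so C* = 19.1.
From dR/dt = 0: 1.23(1 - R*/972) = 0.0325·19.1, giving R* = 972·(1 - 0.503) = 483.
From dC/dt = 0: 0.0123·483 - 0.404 = 0.0448P*, so P* = 5.53/0.0448 = 124.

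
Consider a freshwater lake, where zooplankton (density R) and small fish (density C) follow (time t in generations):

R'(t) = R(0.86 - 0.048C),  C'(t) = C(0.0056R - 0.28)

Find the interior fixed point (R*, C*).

Set dC/dt = 0 with C > 0: 0.0056R - 0.28 = 0, so R* = 0.28/0.0056 = 50.
Set dR/dt = 0 with R > 0: 0.86 - 0.048C = 0, so C* = 0.86/0.048 = 17.9.

R* ≈ 50, C* ≈ 17.9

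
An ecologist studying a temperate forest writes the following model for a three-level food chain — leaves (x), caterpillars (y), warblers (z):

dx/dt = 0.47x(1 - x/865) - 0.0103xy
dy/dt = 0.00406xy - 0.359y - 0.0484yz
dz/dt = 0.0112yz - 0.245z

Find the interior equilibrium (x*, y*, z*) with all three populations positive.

From dz/dt = 0: 0.0112y* = 0.245, so y* = 21.9.
From dx/dt = 0: 0.47(1 - x*/865) = 0.0103·21.9, giving x* = 865·(1 - 0.479) = 450.
From dy/dt = 0: 0.00406·450 - 0.359 = 0.0484z*, so z* = 1.47/0.0484 = 30.4.

x* ≈ 450, y* ≈ 21.9, z* ≈ 30.4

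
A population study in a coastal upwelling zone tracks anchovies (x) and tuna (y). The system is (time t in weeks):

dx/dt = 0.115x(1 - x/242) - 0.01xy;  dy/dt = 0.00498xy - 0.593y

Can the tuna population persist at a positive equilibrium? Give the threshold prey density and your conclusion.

Threshold x = 119; K > 119, so yes, the predator persists.

The predator equation gives dy/dt > 0 only when x > 0.593/0.00498 = 119.
Without the predator, x → K = 242. Since 242 > 119, the predator can invade and persist.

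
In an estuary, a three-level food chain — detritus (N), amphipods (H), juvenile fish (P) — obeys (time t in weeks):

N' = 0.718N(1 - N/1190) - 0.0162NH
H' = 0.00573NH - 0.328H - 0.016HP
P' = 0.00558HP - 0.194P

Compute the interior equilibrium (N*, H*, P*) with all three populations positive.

N* ≈ 257, H* ≈ 34.8, P* ≈ 71.4

From dP/dt = 0: 0.00558H* = 0.194, so H* = 34.8.
From dN/dt = 0: 0.718(1 - N*/1190) = 0.0162·34.8, giving N* = 1190·(1 - 0.784) = 257.
From dH/dt = 0: 0.00573·257 - 0.328 = 0.016P*, so P* = 1.14/0.016 = 71.4.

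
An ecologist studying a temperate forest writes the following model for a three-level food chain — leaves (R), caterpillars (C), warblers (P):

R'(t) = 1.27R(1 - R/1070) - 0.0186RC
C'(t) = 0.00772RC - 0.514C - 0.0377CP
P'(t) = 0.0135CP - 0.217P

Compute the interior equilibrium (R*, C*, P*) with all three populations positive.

From dP/dt = 0: 0.0135C* = 0.217, so C* = 16.1.
From dR/dt = 0: 1.27(1 - R*/1070) = 0.0186·16.1, giving R* = 1070·(1 - 0.235) = 818.
From dC/dt = 0: 0.00772·818 - 0.514 = 0.0377P*, so P* = 5.8/0.0377 = 154.

R* ≈ 818, C* ≈ 16.1, P* ≈ 154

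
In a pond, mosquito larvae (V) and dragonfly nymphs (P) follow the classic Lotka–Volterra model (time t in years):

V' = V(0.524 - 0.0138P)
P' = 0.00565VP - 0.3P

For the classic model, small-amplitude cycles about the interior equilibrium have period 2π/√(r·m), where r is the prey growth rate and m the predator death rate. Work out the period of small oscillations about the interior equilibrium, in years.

Here r = 0.524 and m = 0.3, so r·m = 0.157.
ω = √0.157 = 0.396 per year, hence T = 2π/ω ≈ 15.8 years.

T ≈ 15.8 years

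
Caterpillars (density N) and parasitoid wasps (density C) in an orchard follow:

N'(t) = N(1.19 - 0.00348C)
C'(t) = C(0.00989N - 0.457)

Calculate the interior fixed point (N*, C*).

Set dC/dt = 0 with C > 0: 0.00989N - 0.457 = 0, so N* = 0.457/0.00989 = 46.2.
Set dN/dt = 0 with N > 0: 1.19 - 0.00348C = 0, so C* = 1.19/0.00348 = 342.

N* ≈ 46.2, C* ≈ 342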